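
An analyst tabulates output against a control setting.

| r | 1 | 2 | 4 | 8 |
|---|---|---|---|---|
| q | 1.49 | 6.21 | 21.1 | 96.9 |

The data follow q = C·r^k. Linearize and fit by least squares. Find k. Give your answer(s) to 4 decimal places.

k = 1.9834

Linearized form: ln q = k·ln r + ln C. From the 4 transformed points,
Σln r = 4.1589, Σ(ln r)² = 6.7263, Σln q = 9.8479, Σln r·ln q = 15.0037.
Normal system: [[6.7263, 4.1589]; [4.1589, 4]]·[k, ln C]ᵀ = [15.0037, 9.8479]ᵀ.
Slope k = (n·Σln r·ln q − Σln r·Σln q)/(n·Σ(ln r)² − (Σln r)²) = (4·15.0037 − 4.1589·9.8479)/9.6091 = 1.98339; ln C = (Σln q − k·Σln r)/n = 0.39980.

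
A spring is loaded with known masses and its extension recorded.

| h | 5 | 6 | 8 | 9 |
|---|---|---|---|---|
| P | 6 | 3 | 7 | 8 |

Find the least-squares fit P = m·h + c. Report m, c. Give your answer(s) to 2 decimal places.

Forming MᵀM = [[206, 28]; [28, 4]] and MᵀP = [176, 24]ᵀ gives MᵀM·[m, c]ᵀ = MᵀP.
Determinant 206·4 − 28² = 40.
m = (176·4 − 28·24)/40 = 4/5; c = (206·24 − 28·176)/40 = 2/5.

m = 0.80, c = 0.40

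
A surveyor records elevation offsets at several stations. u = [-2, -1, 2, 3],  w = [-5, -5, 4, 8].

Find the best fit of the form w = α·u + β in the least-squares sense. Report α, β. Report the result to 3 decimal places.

α = 2.706, β = -0.853

Sums needed: Σu·u = 18, Σu = 2, Σ1 = 4.
Moment sums: Σu·w = 47, Σw = 2.
So MᵀM·[α, β]ᵀ = Mᵀw: [[18, 2]; [2, 4]]·[α, β]ᵀ = [47, 2]ᵀ.
Determinant 18·4 − 2² = 68.
α = (47·4 − 2·2)/68 = 46/17; β = (18·2 − 2·47)/68 = -29/34.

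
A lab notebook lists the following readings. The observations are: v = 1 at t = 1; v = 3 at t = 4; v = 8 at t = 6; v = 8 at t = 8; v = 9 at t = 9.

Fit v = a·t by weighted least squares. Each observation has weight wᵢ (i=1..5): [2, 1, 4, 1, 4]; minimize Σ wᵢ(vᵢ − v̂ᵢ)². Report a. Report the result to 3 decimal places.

From the data, Σwᵢ·t·t = 550.
For AᵀWv: Σwᵢ·t·v = 594.
AᵀWA·[a]ᵀ = AᵀWv becomes [[550]]·[a]ᵀ = [594]ᵀ.
Hence a = 594 / 550 ≈ 1.08.

a = 1.080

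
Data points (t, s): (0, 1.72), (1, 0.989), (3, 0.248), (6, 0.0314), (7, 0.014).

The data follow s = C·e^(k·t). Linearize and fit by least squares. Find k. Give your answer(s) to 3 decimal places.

Taking logs, ln s = k·t + ln C, so regress ln s on t.
XᵀX = [[95.0000, 17.0000]; [17.0000, 5]], rhs = [-54.8406, -8.5927]ᵀ  (here Σt = 17.0000, Σ(t)² = 95.0000, Σln s = -8.5927, Σt·ln s = -54.8406).
Slope k = (n·Σt·ln s − Σt·Σln s)/(n·Σ(t)² − (Σt)²) = (5·-54.8406 − 17.0000·-8.5927)/186.0000 = -0.68885; ln C = (Σln s − k·Σt)/n = 0.62356.

k = -0.689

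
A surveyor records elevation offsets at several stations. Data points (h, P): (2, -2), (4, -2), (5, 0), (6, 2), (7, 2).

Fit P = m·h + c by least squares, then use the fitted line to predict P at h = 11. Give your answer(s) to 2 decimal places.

Normal-equation sums: Σh·h = 130, Σh = 24, Σ1 = 5.
For MᵀP: Σh·P = 14, ΣP = 0.
Eliminating c: 5·(row 1) − 24·(row 2) gives 74·m = 5·14 − 24·0 = 70, so m = 35/37.
Then c = (0 − 24·(35/37))/5 = -168/37.
At h = 11: P̂ = (35/37)·(11) + (-168/37)·(1) = 217/37.

P̂ = 5.86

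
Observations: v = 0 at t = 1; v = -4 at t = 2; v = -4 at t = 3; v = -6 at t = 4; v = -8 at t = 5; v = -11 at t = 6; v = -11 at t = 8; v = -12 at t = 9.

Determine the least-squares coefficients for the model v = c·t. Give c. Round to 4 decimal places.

c = -1.4661

The normal system AᵀA·[c]ᵀ = Aᵀv is [[236]]·[c]ᵀ = [-346]ᵀ.
c = (-346)/236 = -1.4661.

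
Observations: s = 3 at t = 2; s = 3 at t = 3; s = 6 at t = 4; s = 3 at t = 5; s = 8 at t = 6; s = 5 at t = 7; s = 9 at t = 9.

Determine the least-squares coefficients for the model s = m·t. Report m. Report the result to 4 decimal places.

From the data, Σt·t = 220.
Moment sums: Σt·s = 218.
XᵀX·[m]ᵀ = Xᵀs becomes [[220]]·[m]ᵀ = [218]ᵀ.
Hence m = 218 / 220 ≈ 0.990909.

m = 0.9909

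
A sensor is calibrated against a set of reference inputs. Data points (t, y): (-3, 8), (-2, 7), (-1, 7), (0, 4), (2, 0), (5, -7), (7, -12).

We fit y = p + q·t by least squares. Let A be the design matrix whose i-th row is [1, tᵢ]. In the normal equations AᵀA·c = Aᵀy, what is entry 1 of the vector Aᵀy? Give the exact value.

7

Entry 1 ↔ basis 1, so (Aᵀy)_{1} = Σᵢ yᵢ = (1)·(8) + (1)·(7) + (1)·(7) + (1)·(4) + (1)·(0) + (1)·(-7) + (1)·(-12) = 7.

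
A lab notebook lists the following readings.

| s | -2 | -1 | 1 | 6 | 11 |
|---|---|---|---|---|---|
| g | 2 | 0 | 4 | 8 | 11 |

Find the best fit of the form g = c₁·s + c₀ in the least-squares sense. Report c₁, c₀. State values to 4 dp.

c₁ = 0.7966, c₀ = 2.6102

Normal-equation sums: Σs·s = 163, Σs = 15, Σ1 = 5.
Moment sums: Σs·g = 169, Σg = 25.
Normal equations: [[163, 15]; [15, 5]]·[c₁, c₀]ᵀ = [169, 25]ᵀ.
Determinant 163·5 − 15² = 590.
c₁ = (169·5 − 15·25)/590 = 47/59; c₀ = (163·25 − 15·169)/590 = 154/59.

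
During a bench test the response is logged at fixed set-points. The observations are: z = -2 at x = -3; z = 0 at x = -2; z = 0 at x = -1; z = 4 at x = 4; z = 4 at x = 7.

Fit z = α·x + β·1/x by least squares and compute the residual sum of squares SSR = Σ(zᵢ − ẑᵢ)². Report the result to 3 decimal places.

SSR = 3.593

Entries of MᵀM: Σx·x = 79, Σx·1/x = 5, Σ1/x·1/x = 10189/7056.
Right-hand side: Σx·z = 50, Σ1/x·z = 47/21.
det = 79·(10189/7056) − 5² = 628531/7056.
α = (50·(10189/7056) − 5·(47/21))/(628531/7056) = 430490/628531; β = (79·(47/21) − 5·50)/(628531/7056) = -516432/628531.
Residuals: -137736/628531, 602764/628531, -85942/628531, 921272/628531, -425530/628531; SSR = 2258440/628531.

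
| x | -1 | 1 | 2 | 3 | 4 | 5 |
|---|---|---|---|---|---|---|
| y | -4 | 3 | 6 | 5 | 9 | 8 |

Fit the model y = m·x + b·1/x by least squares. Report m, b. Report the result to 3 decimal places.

From the data, Σx·x = 56, Σx·1/x = 6, Σ1/x·1/x = 8869/3600.
Right-hand side: Σx·y = 110, Σ1/x·y = 931/60.
AᵀA·[m, b]ᵀ = Aᵀy becomes [[56, 6]; [6, 8869/3600]]·[m, b]ᵀ = [110, 931/60]ᵀ.
det = 56·(8869/3600) − 6² = 45883/450.
m = (110·(8869/3600) − 6·(931/60))/(45883/450) = 320215/183532; b = (56·(931/60) − 6·110)/(45883/450) = 94020/45883.

m = 1.745, b = 2.049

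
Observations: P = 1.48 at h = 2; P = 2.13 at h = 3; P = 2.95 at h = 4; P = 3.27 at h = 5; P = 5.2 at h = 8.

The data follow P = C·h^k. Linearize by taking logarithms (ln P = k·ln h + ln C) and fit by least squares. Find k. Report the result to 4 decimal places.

k = 0.8999

With ln Pᵢ as the transformed response and ln hᵢ as the regressor:
Sums: Σln h = 6.8669, Σ(ln h)² = 10.5236, Σln P = 5.0634, Σln h·ln P = 7.9373.
Normal system: [[10.5236, 6.8669]; [6.8669, 5]]·[k, ln C]ᵀ = [7.9373, 5.0634]ᵀ.
Δ = 10.5236·5 − (6.8669)² = 5.4631; k = (7.9373·5 − 6.8669·5.0634)/5.4631 = 0.89988, ln C = (10.5236·5.0634 − 6.8669·7.9373)/5.4631 = -0.22320.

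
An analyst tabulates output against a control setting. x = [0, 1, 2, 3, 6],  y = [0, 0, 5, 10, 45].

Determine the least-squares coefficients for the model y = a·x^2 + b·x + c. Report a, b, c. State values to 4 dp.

a = 1.3370, b = -0.4945, c = -0.1832

Forming AᵀA = [[1394, 252, 50]; [252, 50, 12]; [50, 12, 5]] and Aᵀy = [1730, 310, 60]ᵀ gives AᵀA·[a, b, c]ᵀ = Aᵀy.
Inverting the 3×3 Gram matrix, [a, b, c]ᵀ = [365/273, -45/91, -50/273]ᵀ.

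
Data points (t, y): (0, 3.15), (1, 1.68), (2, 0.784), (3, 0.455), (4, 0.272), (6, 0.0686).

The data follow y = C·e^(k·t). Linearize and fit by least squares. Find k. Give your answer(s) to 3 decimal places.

k = -0.630

With ln yᵢ as the transformed response and tᵢ as the regressor:
Σt = 16.0000, Σ(t)² = 66.0000, Σln y = -3.3460, Σt·ln y = -23.6149.
Equations: 66.0000·k + 16.0000·ln C = -23.6149;  16.0000·k + 6·ln C = -3.3460.
Solving (det = 140.0000): k = -0.62966, ln C = 1.12143.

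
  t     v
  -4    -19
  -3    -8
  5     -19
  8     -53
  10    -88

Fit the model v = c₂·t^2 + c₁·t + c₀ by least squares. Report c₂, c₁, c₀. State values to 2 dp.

From the data, Σt^2·t^2 = 15058, Σt^2·t = 1546, Σt^2 = 214, Σt·t = 214, Σt = 16, Σ1 = 5.
Right-hand side: Σt^2·v = -13043, Σt·v = -1299, Σv = -187.
So XᵀX·[c₂, c₁, c₀]ᵀ = Xᵀv: [[15058, 1546, 214]; [1546, 214, 16]; [214, 16, 5]]·[c₂, c₁, c₀]ᵀ = [-13043, -1299, -187]ᵀ.
Row-reducing yields c₂ = -135661/136662, c₁ = 64760/68331, c₀ = 46778/22777.

c₂ = -0.99, c₁ = 0.95, c₀ = 2.05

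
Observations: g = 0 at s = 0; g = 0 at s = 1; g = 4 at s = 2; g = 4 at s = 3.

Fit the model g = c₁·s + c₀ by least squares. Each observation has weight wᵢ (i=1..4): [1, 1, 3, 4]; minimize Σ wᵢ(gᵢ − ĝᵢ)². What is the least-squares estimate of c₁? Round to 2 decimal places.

c₁ = 1.45

The normal equations are: 49·c₁ + 19·c₀ = 72;  19·c₁ + 9·c₀ = 28.
Eliminating c₀: 9·(row 1) − 19·(row 2) gives 80·c₁ = 9·72 − 19·28 = 116, so c₁ = 29/20.
Then c₀ = (28 − 19·(29/20))/9 = 1/20.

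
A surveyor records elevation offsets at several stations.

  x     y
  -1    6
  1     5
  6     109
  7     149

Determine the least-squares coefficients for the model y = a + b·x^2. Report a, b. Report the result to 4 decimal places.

a = 2.4213, b = 2.9806

The normal equations are: 4·a + 87·b = 269;  87·a + 3699·b = 11236.
(Σ1 = 4, Σx^2 = 87, Σx^2·x^2 = 3699, Σy = 269, Σx^2·y = 11236.)
Eliminating b: 3699·(row 1) − 87·(row 2) gives 7227·a = 3699·269 − 87·11236 = 17499, so a = 5833/2409.
Then b = (11236 − 87·(5833/2409))/3699 = 21541/7227.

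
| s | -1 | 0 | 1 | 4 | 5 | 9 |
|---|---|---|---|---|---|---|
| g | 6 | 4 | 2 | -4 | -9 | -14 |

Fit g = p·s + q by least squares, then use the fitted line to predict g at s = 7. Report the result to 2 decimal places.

Entries of XᵀX: Σs·s = 124, Σs = 18, Σ1 = 6.
Moment sums: Σs·g = -191, Σg = -15.
So XᵀX·[p, q]ᵀ = Xᵀg: [[124, 18]; [18, 6]]·[p, q]ᵀ = [-191, -15]ᵀ.
det = 124·6 − 18² = 420.
p = ((-191)·6 − 18·(-15))/420 = -73/35; q = (124·(-15) − 18·(-191))/420 = 263/70.
At s = 7: ĝ = (-73/35)·(7) + (263/70)·(1) = -759/70.

ĝ = -10.84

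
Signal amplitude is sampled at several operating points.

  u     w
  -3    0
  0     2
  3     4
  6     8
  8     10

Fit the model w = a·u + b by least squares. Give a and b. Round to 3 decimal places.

a = 0.924, b = 2.213

Entries of AᵀA: Σu·u = 118, Σu = 14, Σ1 = 5.
And Σu·w = 140, Σw = 24.
Normal equations: [[118, 14]; [14, 5]]·[a, b]ᵀ = [140, 24]ᵀ.
Determinant 118·5 − 14² = 394.
a = (140·5 − 14·24)/394 = 182/197; b = (118·24 − 14·140)/394 = 436/197.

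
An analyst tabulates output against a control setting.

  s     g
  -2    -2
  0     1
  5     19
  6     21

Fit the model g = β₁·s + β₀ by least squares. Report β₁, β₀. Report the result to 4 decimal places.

β₁ = 3.0670, β₀ = 2.8492

Normal-equation sums: Σs·s = 65, Σs = 9, Σ1 = 4.
Right-hand side: Σs·g = 225, Σg = 39.
MᵀM·[β₁, β₀]ᵀ = Mᵀg becomes [[65, 9]; [9, 4]]·[β₁, β₀]ᵀ = [225, 39]ᵀ.
Eliminating β₀: 4·(row 1) − 9·(row 2) gives 179·β₁ = 4·225 − 9·39 = 549, so β₁ = 549/179.
Then β₀ = (39 − 9·(549/179))/4 = 510/179.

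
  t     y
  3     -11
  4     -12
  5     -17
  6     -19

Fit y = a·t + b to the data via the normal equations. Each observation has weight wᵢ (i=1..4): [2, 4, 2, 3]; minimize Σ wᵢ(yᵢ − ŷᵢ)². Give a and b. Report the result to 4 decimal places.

The normal equations are: 240·a + 50·b = -770;  50·a + 11·b = -161.
Eliminating b: 11·(row 1) − 50·(row 2) gives 140·a = 11·(-770) − 50·(-161) = -420, so a = -3.
Then b = ((-161) − 50·(-3))/11 = -1.

a = -3.0000, b = -1.0000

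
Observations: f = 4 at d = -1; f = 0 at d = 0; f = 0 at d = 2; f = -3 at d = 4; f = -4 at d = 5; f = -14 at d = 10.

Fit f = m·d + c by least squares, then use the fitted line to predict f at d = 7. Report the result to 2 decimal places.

f̂ = -8.35

Entries of MᵀM: Σd·d = 146, Σd = 20, Σ1 = 6.
Moment sums: Σd·f = -176, Σf = -17.
So MᵀM·[m, c]ᵀ = Mᵀf: [[146, 20]; [20, 6]]·[m, c]ᵀ = [-176, -17]ᵀ.
Eliminating c: 6·(row 1) − 20·(row 2) gives 476·m = 6·(-176) − 20·(-17) = -716, so m = -179/119.
Then c = ((-17) − 20·(-179/119))/6 = 519/238.
At d = 7: f̂ = (-179/119)·(7) + (519/238)·(1) = -1987/238.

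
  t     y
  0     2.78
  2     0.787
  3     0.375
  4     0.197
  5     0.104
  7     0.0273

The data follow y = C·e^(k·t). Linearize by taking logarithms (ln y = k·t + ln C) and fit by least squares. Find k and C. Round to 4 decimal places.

With ln yᵢ as the transformed response and tᵢ as the regressor:
Σt = 21.0000, Σ(t)² = 103.0000, Σln y = -7.6867, Σt·ln y = -46.4426.
Equations: 103.0000·k + 21.0000·ln C = -46.4426;  21.0000·k + 6·ln C = -7.6867.
Solving (det = 177.0000): k = -0.66235, ln C = 1.03710, so C = exp(1.03710) = 2.82102.

k = -0.6623, C = 2.8210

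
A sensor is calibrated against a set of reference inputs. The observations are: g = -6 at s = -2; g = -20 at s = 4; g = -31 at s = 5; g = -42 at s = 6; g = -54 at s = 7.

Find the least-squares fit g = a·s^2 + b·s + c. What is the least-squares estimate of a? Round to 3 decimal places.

The normal equations are: 4594·a + 740·b + 130·c = -5277;  740·a + 130·b + 20·c = -853;  130·a + 20·b + 5·c = -153.
(Σs^2·s^2 = 4594, Σs^2·s = 740, Σs^2 = 130, Σs·s = 130, Σs = 20, Σ1 = 5, Σs^2·g = -5277, Σs·g = -853, Σg = -153.)
Solving the 3×3 system (Gaussian elimination) gives a = -1193/1230, b = -3397/6150, c = -3252/1025.

a = -0.970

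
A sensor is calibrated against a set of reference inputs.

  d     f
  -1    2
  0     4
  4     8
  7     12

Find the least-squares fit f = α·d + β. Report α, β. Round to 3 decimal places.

Forming MᵀM = [[66, 10]; [10, 4]] and Mᵀf = [114, 26]ᵀ gives MᵀM·[α, β]ᵀ = Mᵀf.
Eliminating β: 4·(row 1) − 10·(row 2) gives 164·α = 4·114 − 10·26 = 196, so α = 49/41.
Then β = (26 − 10·(49/41))/4 = 144/41.

α = 1.195, β = 3.512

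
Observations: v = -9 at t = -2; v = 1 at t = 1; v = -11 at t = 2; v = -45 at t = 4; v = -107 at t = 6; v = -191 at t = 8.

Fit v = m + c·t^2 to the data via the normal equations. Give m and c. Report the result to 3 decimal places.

AᵀA·[m, c]ᵀ = Aᵀv reads: 6·m + 125·c = -362;  125·m + 5681·c = -16875.
(Σ1 = 6, Σt^2 = 125, Σt^2·t^2 = 5681, Σv = -362, Σt^2·v = -16875.)
Determinant 6·5681 − 125² = 18461.
m = ((-362)·5681 − 125·(-16875))/18461 = 52853/18461; c = (6·(-16875) − 125·(-362))/18461 = -56000/18461.

m = 2.863, c = -3.033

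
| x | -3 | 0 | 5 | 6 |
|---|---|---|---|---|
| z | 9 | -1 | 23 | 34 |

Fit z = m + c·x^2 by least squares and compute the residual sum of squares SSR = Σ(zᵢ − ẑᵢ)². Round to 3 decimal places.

SSR = 1.218

Setting ∂/∂m … = 0 gives: 4·m + 70·c = 65;  70·m + 2002·c = 1880.
(Σ1 = 4, Σx^2 = 70, Σx^2·x^2 = 2002, Σz = 65, Σx^2·z = 1880.)
Δ = 4·2002 − 70² = 3108.
m = (65·2002 − 70·1880)/3108 = -35/74; c = (4·1880 − 70·65)/3108 = 495/518.
Residuals: 226/259, -39/74, -108/259, 1/14; SSR = 631/518.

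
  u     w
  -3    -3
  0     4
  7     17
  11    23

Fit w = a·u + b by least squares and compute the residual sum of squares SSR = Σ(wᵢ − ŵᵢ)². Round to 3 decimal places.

Compute the Gram sums: Σu·u = 179, Σu = 15, Σ1 = 4.
And Σu·w = 381, Σw = 41.
AᵀA·[a, b]ᵀ = Aᵀw becomes [[179, 15]; [15, 4]]·[a, b]ᵀ = [381, 41]ᵀ.
Eliminating b: 4·(row 1) − 15·(row 2) gives 491·a = 4·381 − 15·41 = 909, so a = 909/491.
Then b = (41 − 15·(909/491))/4 = 1624/491.
Residuals: -370/491, 340/491, 360/491, -330/491; SSR = 1000/491.

SSR = 2.037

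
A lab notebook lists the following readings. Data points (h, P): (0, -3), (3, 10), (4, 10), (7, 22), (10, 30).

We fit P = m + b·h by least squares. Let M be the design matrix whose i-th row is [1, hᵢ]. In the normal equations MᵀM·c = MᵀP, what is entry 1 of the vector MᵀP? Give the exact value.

69

Entry 1 ↔ basis 1, so (MᵀP)_{1} = Σᵢ Pᵢ = (1)·(-3) + (1)·(10) + (1)·(10) + (1)·(22) + (1)·(30) = 69.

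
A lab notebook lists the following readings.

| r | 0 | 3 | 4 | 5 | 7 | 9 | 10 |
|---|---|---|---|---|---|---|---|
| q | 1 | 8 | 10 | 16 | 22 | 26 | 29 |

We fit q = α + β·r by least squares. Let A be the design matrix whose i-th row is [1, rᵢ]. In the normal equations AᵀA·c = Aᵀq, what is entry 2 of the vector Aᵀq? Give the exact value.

Entry 2 ↔ basis r, so (Aᵀq)_{2} = Σᵢ (r)·qᵢ = (0)·(1) + (3)·(8) + (4)·(10) + (5)·(16) + (7)·(22) + (9)·(26) + (10)·(29) = 822.

822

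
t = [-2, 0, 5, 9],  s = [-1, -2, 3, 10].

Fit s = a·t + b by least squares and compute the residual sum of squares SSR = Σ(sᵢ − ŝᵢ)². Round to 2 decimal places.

SSR = 8.88

Entries of XᵀX: Σt·t = 110, Σt = 12, Σ1 = 4.
For Xᵀs: Σt·s = 107, Σs = 10.
Determinant 110·4 − 12² = 296.
a = (107·4 − 12·10)/296 = 77/74; b = (110·10 − 12·107)/296 = -23/37.
Residuals: 63/37, -51/37, -117/74, 93/74; SSR = 657/74.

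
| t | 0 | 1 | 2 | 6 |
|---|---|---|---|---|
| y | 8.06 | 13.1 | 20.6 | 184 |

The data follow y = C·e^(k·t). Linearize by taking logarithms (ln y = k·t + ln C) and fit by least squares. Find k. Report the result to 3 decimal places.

Taking logs, ln y = k·t + ln C, so regress ln y on t.
AᵀA = [[41.0000, 9.0000]; [9.0000, 4]], rhs = [39.9128, 12.8998]ᵀ  (here Σt = 9.0000, Σ(t)² = 41.0000, Σln y = 12.8998, Σt·ln y = 39.9128).
Slope k = (n·Σt·ln y − Σt·Σln y)/(n·Σ(t)² − (Σt)²) = (4·39.9128 − 9.0000·12.8998)/83.0000 = 0.52474; ln C = (Σln y − k·Σt)/n = 2.04427.

k = 0.525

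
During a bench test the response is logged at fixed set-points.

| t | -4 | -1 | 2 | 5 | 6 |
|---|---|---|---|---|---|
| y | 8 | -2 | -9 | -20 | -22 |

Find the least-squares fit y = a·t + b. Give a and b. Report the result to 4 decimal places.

With design matrix X, XᵀX = [[82, 8]; [8, 5]] and Xᵀy = [-280, -45]ᵀ.
det = 82·5 − 8² = 346.
a = ((-280)·5 − 8·(-45))/346 = -520/173; b = (82·(-45) − 8·(-280))/346 = -725/173.

a = -3.0058, b = -4.1908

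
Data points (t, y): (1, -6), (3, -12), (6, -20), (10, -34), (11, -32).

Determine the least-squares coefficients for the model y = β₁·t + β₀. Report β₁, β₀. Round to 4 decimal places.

β₁ = -2.7968, β₀ = -3.4599

From the data, Σt·t = 267, Σt = 31, Σ1 = 5.
And Σt·y = -854, Σy = -104.
Δ = 267·5 − 31² = 374.
β₁ = ((-854)·5 − 31·(-104))/374 = -523/187; β₀ = (267·(-104) − 31·(-854))/374 = -647/187.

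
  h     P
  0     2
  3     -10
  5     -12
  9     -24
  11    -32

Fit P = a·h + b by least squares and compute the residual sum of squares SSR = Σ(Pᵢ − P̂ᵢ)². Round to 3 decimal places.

Entries of MᵀM: Σh·h = 236, Σh = 28, Σ1 = 5.
For MᵀP: Σh·P = -658, ΣP = -76.
So MᵀM·[a, b]ᵀ = MᵀP: [[236, 28]; [28, 5]]·[a, b]ᵀ = [-658, -76]ᵀ.
det = 236·5 − 28² = 396.
a = ((-658)·5 − 28·(-76))/396 = -581/198; b = (236·(-76) − 28·(-658))/396 = 122/99.
Residuals: 76/99, -481/198, 95/66, 233/198, -21/22; SSR = 1075/99.

SSR = 10.859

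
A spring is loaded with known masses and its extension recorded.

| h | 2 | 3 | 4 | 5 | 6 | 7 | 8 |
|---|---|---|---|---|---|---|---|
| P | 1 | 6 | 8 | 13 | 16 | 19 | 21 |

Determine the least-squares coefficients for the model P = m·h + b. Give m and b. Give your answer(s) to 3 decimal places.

Forming XᵀX = [[203, 35]; [35, 7]] and XᵀP = [514, 84]ᵀ gives XᵀX·[m, b]ᵀ = XᵀP.
det = 203·7 − 35² = 196.
m = (514·7 − 35·84)/196 = 47/14; b = (203·84 − 35·514)/196 = -67/14.

m = 3.357, b = -4.786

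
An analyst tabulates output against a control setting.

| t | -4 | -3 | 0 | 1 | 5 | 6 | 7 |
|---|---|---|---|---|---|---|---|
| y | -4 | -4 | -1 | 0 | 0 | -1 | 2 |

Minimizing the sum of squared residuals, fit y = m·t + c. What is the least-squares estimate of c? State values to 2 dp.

Forming MᵀM = [[136, 12]; [12, 7]] and Mᵀy = [36, -8]ᵀ gives MᵀM·[m, c]ᵀ = Mᵀy.
Eliminating c: 7·(row 1) − 12·(row 2) gives 808·m = 7·36 − 12·(-8) = 348, so m = 87/202.
Then c = ((-8) − 12·(87/202))/7 = -190/101.

c = -1.88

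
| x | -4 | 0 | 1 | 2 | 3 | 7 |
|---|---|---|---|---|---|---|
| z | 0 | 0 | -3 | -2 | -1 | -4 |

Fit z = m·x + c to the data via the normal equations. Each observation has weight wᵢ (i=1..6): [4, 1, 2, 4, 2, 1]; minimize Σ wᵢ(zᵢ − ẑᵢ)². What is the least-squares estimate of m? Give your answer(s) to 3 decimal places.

m = -0.316

Normal-equation sums: Σwᵢ·x·x = 149, Σwᵢ·x = 7, Σwᵢ·1 = 14.
Moment sums: Σwᵢ·x·z = -56, Σwᵢ·z = -20.
So MᵀWM·[m, c]ᵀ = MᵀWz: [[149, 7]; [7, 14]]·[m, c]ᵀ = [-56, -20]ᵀ.
Δ = 149·14 − 7² = 2037.
m = ((-56)·14 − 7·(-20))/2037 = -92/291; c = (149·(-20) − 7·(-56))/2037 = -2588/2037.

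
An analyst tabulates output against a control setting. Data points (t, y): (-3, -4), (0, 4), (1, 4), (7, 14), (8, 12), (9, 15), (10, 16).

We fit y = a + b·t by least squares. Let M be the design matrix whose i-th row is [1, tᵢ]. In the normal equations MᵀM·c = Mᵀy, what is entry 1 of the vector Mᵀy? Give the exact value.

Entry 1 ↔ basis 1, so (Mᵀy)_{1} = Σᵢ yᵢ = (1)·(-4) + (1)·(4) + (1)·(4) + (1)·(14) + (1)·(12) + (1)·(15) + (1)·(16) = 61.

61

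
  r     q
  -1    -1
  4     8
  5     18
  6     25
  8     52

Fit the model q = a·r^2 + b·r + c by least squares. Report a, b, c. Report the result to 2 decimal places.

a = 0.99, b = -1.05, c = -3.03

Setting ∂/∂a … = 0 gives: 6274·a + 916·b + 142·c = 4805;  916·a + 142·b + 22·c = 689;  142·a + 22·b + 5·c = 102.
(Σr^2·r^2 = 6274, Σr^2·r = 916, Σr^2 = 142, Σr·r = 142, Σr = 22, Σ1 = 5, Σr^2·q = 4805, Σr·q = 689, Σq = 102.)
Solving the 3×3 system (Gaussian elimination) gives a = 13587/13754, b = -1111/1058, c = -20870/6877.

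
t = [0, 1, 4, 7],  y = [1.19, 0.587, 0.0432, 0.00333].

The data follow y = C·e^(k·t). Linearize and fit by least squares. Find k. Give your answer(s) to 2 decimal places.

With ln yᵢ as the transformed response and tᵢ as the regressor:
Σt = 12.0000, Σ(t)² = 66.0000, Σln y = -9.2055, Σt·ln y = -53.0339.
Equations: 66.0000·k + 12.0000·ln C = -53.0339;  12.0000·k + 4·ln C = -9.2055.
Slope k = (n·Σt·ln y − Σt·Σln y)/(n·Σ(t)² − (Σt)²) = (4·-53.0339 − 12.0000·-9.2055)/120.0000 = -0.84725; ln C = (Σln y − k·Σt)/n = 0.24038.

k = -0.85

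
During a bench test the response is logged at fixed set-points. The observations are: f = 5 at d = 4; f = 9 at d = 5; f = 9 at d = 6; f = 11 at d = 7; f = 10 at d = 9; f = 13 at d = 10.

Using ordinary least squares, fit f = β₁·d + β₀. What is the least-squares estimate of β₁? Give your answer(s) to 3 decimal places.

β₁ = 0.988

With design matrix M, MᵀM = [[307, 41]; [41, 6]] and Mᵀf = [416, 57]ᵀ.
Δ = 307·6 − 41² = 161.
β₁ = (416·6 − 41·57)/161 = 159/161; β₀ = (307·57 − 41·416)/161 = 443/161.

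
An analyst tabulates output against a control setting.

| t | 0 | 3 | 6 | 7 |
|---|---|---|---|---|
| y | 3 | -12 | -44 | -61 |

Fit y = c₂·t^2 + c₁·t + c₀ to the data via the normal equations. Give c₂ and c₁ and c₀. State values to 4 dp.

c₂ = -1.0606, c₁ = -1.6091, c₀ = 2.8606

Sums needed: Σt^2·t^2 = 3778, Σt^2·t = 586, Σt^2 = 94, Σt·t = 94, Σt = 16, Σ1 = 4.
Right-hand side: Σt^2·y = -4681, Σt·y = -727, Σy = -114.
Row-reducing yields c₂ = -35/33, c₁ = -177/110, c₀ = 472/165.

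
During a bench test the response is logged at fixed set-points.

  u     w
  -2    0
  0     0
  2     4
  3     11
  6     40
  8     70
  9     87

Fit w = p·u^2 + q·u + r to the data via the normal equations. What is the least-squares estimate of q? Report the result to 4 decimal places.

q = 1.0988

The normal system XᵀX·[p, q, r]ᵀ = Xᵀw is [[12066, 1484, 198]; [1484, 198, 26]; [198, 26, 7]]·[p, q, r]ᵀ = [13082, 1624, 212]ᵀ.
Solving the 3×3 system (Gaussian elimination) gives p = 32351/33397, q = 183476/166985, r = -199578/166985.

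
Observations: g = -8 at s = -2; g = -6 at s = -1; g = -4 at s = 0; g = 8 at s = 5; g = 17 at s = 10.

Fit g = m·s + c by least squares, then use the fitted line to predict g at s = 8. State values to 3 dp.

The normal equations are: 130·m + 12·c = 232;  12·m + 5·c = 7.
Eliminating c: 5·(row 1) − 12·(row 2) gives 506·m = 5·232 − 12·7 = 1076, so m = 538/253.
Then c = (7 − 12·(538/253))/5 = -937/253.
At s = 8: ĝ = (538/253)·(8) + (-937/253)·(1) = 3367/253.

ĝ = 13.308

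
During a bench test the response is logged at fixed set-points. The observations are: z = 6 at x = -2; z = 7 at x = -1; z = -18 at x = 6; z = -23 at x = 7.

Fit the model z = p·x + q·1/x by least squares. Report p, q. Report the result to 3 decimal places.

Normal-equation sums: Σx·x = 90, Σx·1/x = 4, Σ1/x·1/x = 1145/882.
And Σx·z = -288, Σ1/x·z = -114/7.
Normal equations: [[90, 4]; [4, 1145/882]]·[p, q]ᵀ = [-288, -114/7]ᵀ.
Determinant 90·(1145/882) − 4² = 4941/49.
p = ((-288)·(1145/882) − 4·(-114/7))/(4941/49) = -248/81; q = (90·(-114/7) − 4·(-288))/(4941/49) = -28/9.

p = -3.062, q = -3.111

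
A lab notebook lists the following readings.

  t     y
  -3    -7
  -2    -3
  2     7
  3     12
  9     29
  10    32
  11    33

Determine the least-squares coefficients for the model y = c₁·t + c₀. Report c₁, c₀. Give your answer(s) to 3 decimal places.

c₁ = 2.906, c₀ = 2.259

XᵀX·[c₁, c₀]ᵀ = Xᵀy reads: 328·c₁ + 30·c₀ = 1021;  30·c₁ + 7·c₀ = 103.
(Σt·t = 328, Σt = 30, Σ1 = 7, Σt·y = 1021, Σy = 103.)
Eliminating c₀: 7·(row 1) − 30·(row 2) gives 1396·c₁ = 7·1021 − 30·103 = 4057, so c₁ = 4057/1396.
Then c₀ = (103 − 30·(4057/1396))/7 = 1577/698.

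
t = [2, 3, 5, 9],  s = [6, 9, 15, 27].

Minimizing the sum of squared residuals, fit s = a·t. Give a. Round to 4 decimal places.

Sums needed: Σt·t = 119.
And Σt·s = 357.
Normal equations: [[119]]·[a]ᵀ = [357]ᵀ.
Hence a = 357 / 119 ≈ 3.

a = 3.0000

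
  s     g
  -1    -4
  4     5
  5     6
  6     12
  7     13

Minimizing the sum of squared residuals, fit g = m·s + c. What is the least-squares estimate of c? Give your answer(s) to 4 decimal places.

The normal equations are: 127·m + 21·c = 217;  21·m + 5·c = 32.
(Σs·s = 127, Σs = 21, Σ1 = 5, Σs·g = 217, Σg = 32.)
Determinant 127·5 − 21² = 194.
m = (217·5 − 21·32)/194 = 413/194; c = (127·32 − 21·217)/194 = -493/194.

c = -2.5412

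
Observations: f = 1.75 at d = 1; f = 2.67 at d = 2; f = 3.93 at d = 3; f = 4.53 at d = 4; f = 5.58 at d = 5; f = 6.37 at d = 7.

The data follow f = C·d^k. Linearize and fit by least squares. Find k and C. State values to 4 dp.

Let Y = ln f. Fitting Y = k·ln d + ln C by least squares:
Σln d = 6.7334, Σ(ln d)² = 9.9861, Σln f = 7.9918, Σln d·ln f = 10.6486.
Equations: 9.9861·k + 6.7334·ln C = 10.6486;  6.7334·k + 6·ln C = 7.9918.
Slope k = (n·Σln d·ln f − Σln d·Σln f)/(n·Σ(ln d)² − (Σln d)²) = (6·10.6486 − 6.7334·7.9918)/14.5777 = 0.69142; ln C = (Σln f − k·Σln d)/n = 0.55604, so C = exp(0.55604) = 1.74375.

k = 0.6914, C = 1.7437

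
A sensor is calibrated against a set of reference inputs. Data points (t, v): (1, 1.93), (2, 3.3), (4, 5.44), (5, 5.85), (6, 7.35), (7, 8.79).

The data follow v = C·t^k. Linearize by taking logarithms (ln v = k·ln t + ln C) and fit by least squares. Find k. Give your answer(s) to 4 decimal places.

Let Y = ln v. Fitting Y = k·ln t + ln C by least squares:
Σln t = 7.4265, Σ(ln t)² = 11.9895, Σln v = 9.4800, Σln t·ln v = 13.8223.
Equations: 11.9895·k + 7.4265·ln C = 13.8223;  7.4265·k + 6·ln C = 9.4800.
Δ = 11.9895·6 − (7.4265)² = 16.7835; k = (13.8223·6 − 7.4265·9.4800)/16.7835 = 0.74658, ln C = (11.9895·9.4800 − 7.4265·13.8223)/16.7835 = 0.65591.

k = 0.7466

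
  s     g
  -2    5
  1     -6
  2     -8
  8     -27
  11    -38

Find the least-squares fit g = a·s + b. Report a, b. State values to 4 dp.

The normal system MᵀM·[a, b]ᵀ = Mᵀg is [[194, 20]; [20, 5]]·[a, b]ᵀ = [-666, -74]ᵀ.
Eliminating b: 5·(row 1) − 20·(row 2) gives 570·a = 5·(-666) − 20·(-74) = -1850, so a = -185/57.
Then b = ((-74) − 20·(-185/57))/5 = -518/285.

a = -3.2456, b = -1.8175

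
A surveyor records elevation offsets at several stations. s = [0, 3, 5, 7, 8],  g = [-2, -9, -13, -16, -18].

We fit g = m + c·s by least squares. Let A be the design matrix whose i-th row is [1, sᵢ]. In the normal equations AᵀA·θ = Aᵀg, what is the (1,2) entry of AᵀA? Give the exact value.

23

Row 1 ↔ basis 1, column 2 ↔ basis s, so (AᵀA)_{1,2} = Σᵢ s = (1)·(0) + (1)·(3) + (1)·(5) + (1)·(7) + (1)·(8) = 23.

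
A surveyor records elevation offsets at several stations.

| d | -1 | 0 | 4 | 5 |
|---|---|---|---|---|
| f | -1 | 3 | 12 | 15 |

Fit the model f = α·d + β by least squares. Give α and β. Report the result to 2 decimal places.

Forming XᵀX = [[42, 8]; [8, 4]] and Xᵀf = [124, 29]ᵀ gives XᵀX·[α, β]ᵀ = Xᵀf.
Determinant 42·4 − 8² = 104.
α = (124·4 − 8·29)/104 = 33/13; β = (42·29 − 8·124)/104 = 113/52.

α = 2.54, β = 2.17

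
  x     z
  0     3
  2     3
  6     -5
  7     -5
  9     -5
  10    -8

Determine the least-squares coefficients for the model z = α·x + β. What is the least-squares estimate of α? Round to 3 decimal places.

α = -1.134

From the data, Σx·x = 270, Σx = 34, Σ1 = 6.
For Aᵀz: Σx·z = -184, Σz = -17.
So AᵀA·[α, β]ᵀ = Aᵀz: [[270, 34]; [34, 6]]·[α, β]ᵀ = [-184, -17]ᵀ.
Δ = 270·6 − 34² = 464.
α = ((-184)·6 − 34·(-17))/464 = -263/232; β = (270·(-17) − 34·(-184))/464 = 833/232.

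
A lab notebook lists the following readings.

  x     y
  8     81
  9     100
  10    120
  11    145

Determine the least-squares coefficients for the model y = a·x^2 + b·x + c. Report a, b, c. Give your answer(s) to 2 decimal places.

a = 1.50, b = -7.30, c = 43.60

The normal equations are: 35298·a + 3572·b + 366·c = 42829;  3572·a + 366·b + 38·c = 4343;  366·a + 38·b + 4·c = 446.
Inverting the 3×3 Gram matrix, [a, b, c]ᵀ = [3/2, -73/10, 218/5]ᵀ.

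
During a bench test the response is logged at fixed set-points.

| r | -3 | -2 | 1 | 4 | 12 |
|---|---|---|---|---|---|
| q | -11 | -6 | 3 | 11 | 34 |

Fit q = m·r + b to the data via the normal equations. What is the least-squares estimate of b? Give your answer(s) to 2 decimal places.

XᵀX·[m, b]ᵀ = Xᵀq reads: 174·m + 12·b = 500;  12·m + 5·b = 31.
(Σr·r = 174, Σr = 12, Σ1 = 5, Σr·q = 500, Σq = 31.)
Eliminating b: 5·(row 1) − 12·(row 2) gives 726·m = 5·500 − 12·31 = 2128, so m = 1064/363.
Then b = (31 − 12·(1064/363))/5 = -101/121.

b = -0.83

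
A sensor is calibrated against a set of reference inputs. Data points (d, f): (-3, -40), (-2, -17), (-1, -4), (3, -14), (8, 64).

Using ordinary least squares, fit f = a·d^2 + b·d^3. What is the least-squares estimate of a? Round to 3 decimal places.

a = -3.010

The normal system MᵀM·[a, b]ᵀ = Mᵀf is [[4275, 32735]; [32735, 263667]]·[a, b]ᵀ = [3538, 33610]ᵀ.
Eliminating b: 263667·(row 1) − 32735·(row 2) gives 55596200·a = 263667·3538 − 32735·33610 = -167369504, so a = -20921188/6949525.
Then b = (33610 − 32735·(-20921188/6949525))/263667 = 696658/1389905.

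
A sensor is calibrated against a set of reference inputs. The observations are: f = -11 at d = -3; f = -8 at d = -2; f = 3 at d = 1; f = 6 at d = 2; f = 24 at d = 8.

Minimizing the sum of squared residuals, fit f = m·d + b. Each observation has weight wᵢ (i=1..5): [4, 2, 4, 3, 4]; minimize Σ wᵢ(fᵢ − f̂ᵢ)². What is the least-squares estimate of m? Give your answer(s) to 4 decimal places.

Entries of AᵀWA: Σwᵢ·d·d = 316, Σwᵢ·d = 26, Σwᵢ·1 = 17.
Moment sums: Σwᵢ·d·f = 980, Σwᵢ·f = 66.
AᵀWA·[m, b]ᵀ = AᵀWf becomes [[316, 26]; [26, 17]]·[m, b]ᵀ = [980, 66]ᵀ.
Determinant 316·17 − 26² = 4696.
m = (980·17 − 26·66)/4696 = 1868/587; b = (316·66 − 26·980)/4696 = -578/587.

m = 3.1823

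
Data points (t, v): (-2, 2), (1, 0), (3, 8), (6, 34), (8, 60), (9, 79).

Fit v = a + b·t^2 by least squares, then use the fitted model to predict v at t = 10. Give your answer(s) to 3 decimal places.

v̂ = 96.606

Setting ∂/∂a … = 0 gives: 6·a + 195·b = 183;  195·a + 12051·b = 11543.
Δ = 6·12051 − 195² = 34281.
a = (183·12051 − 195·11543)/34281 = -1168/879; b = (6·11543 − 195·183)/34281 = 11191/11427.
At t = 10: v̂ = (-1168/879)·(1) + (11191/11427)·(100) = 367972/3809.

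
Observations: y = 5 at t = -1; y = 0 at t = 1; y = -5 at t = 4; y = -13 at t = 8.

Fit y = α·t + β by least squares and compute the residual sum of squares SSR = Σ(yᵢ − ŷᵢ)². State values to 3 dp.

SSR = 0.663

Entries of AᵀA: Σt·t = 82, Σt = 12, Σ1 = 4.
Moment sums: Σt·y = -129, Σy = -13.
Δ = 82·4 − 12² = 184.
α = ((-129)·4 − 12·(-13))/184 = -45/23; β = (82·(-13) − 12·(-129))/184 = 241/92.
Residuals: 39/92, -61/92, 19/92, 3/92; SSR = 61/92.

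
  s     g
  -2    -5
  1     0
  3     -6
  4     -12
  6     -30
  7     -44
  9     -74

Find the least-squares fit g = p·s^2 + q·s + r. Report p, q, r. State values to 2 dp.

The normal equations are: 10612·p + 1372·q + 196·r = -9496;  1372·p + 196·q + 28·r = -1210;  196·p + 28·q + 7·r = -171.
Inverting the 3×3 Gram matrix, [p, q, r]ᵀ = [-57/56, 145/168, 13/21]ᵀ.

p = -1.02, q = 0.86, r = 0.62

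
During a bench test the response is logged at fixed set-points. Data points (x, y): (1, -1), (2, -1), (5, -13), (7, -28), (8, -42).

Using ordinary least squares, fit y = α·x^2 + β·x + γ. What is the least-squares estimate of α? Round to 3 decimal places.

Setting ∂/∂α … = 0 gives: 7139·α + 989·β + 143·γ = -4390;  989·α + 143·β + 23·γ = -600;  143·α + 23·β + 5·γ = -85.
(Σx^2·x^2 = 7139, Σx^2·x = 989, Σx^2 = 143, Σx·x = 143, Σx = 23, Σ1 = 5, Σx^2·y = -4390, Σx·y = -600, Σy = -85.)
Inverting the 3×3 Gram matrix, [α, β, γ]ᵀ = [-1015/1038, 3205/1038, -560/173]ᵀ.

α = -0.978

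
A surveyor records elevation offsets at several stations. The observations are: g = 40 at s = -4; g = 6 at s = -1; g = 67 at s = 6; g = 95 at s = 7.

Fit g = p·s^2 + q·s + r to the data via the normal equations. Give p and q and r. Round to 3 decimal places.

p = 2.062, q = -1.315, r = 2.042

AᵀA·[p, q, r]ᵀ = Aᵀg reads: 3954·p + 494·q + 102·r = 7713;  494·p + 102·q + 8·r = 901;  102·p + 8·q + 4·r = 208.
Row-reducing yields p = 33262/16129, q = -42405/32258, r = 32932/16129.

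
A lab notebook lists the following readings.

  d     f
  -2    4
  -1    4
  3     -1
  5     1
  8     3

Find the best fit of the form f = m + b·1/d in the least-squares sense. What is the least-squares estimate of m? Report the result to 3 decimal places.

Setting ∂/∂m … = 0 gives: 5·m + (-101/120)·b = 11;  (-101/120)·m + (20401/14400)·b = -691/120.
Eliminating b: (20401/14400)·(row 1) − (-101/120)·(row 2) gives (22951/3600)·m = (20401/14400)·11 − (-101/120)·(-691/120) = 859/80, so m = 38655/22951.
Then b = ((-691/120) − (-101/120)·(38655/22951))/(20401/14400) = -70320/22951.

m = 1.684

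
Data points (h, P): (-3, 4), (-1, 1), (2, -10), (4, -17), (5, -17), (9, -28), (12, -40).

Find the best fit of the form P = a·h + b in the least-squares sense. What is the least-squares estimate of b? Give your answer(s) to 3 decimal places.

b = -3.619

The normal system MᵀM·[a, b]ᵀ = MᵀP is [[280, 28]; [28, 7]]·[a, b]ᵀ = [-918, -107]ᵀ.
Eliminating b: 7·(row 1) − 28·(row 2) gives 1176·a = 7·(-918) − 28·(-107) = -3430, so a = -35/12.
Then b = ((-107) − 28·(-35/12))/7 = -76/21.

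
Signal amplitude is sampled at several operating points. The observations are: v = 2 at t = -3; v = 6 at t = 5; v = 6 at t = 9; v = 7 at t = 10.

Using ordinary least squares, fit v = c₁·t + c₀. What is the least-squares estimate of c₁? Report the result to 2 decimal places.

Compute the Gram sums: Σt·t = 215, Σt = 21, Σ1 = 4.
For Xᵀv: Σt·v = 148, Σv = 21.
det = 215·4 − 21² = 419.
c₁ = (148·4 − 21·21)/419 = 151/419; c₀ = (215·21 − 21·148)/419 = 1407/419.

c₁ = 0.36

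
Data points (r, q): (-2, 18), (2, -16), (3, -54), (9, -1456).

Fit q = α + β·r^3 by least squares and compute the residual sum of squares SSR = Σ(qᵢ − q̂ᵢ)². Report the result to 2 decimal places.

SSR = 2.79

From the data, Σ1 = 4, Σr^3 = 756, Σr^3·r^3 = 532298.
Right-hand side: Σq = -1508, Σr^3·q = -1063154.
MᵀM·[α, β]ᵀ = Mᵀq becomes [[4, 756]; [756, 532298]]·[α, β]ᵀ = [-1508, -1063154]ᵀ.
Eliminating β: 532298·(row 1) − 756·(row 2) gives 1557656·α = 532298·(-1508) − 756·(-1063154) = 1039040, so α = 129880/194707.
Then β = ((-1063154) − 756·(129880/194707))/532298 = -389071/194707.
Residuals: 262278/194707, -132624/194707, -139141/194707, 9487/194707; SSR = 543530/194707.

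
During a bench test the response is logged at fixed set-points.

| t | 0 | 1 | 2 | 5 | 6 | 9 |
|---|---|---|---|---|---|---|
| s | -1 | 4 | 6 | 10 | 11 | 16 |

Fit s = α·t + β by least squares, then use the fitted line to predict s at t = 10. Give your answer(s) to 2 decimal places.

Setting ∂/∂α … = 0 gives: 147·α + 23·β = 276;  23·α + 6·β = 46.
(Σt·t = 147, Σt = 23, Σ1 = 6, Σt·s = 276, Σs = 46.)
Eliminating β: 6·(row 1) − 23·(row 2) gives 353·α = 6·276 − 23·46 = 598, so α = 598/353.
Then β = (46 − 23·(598/353))/6 = 414/353.
At t = 10: ŝ = (598/353)·(10) + (414/353)·(1) = 6394/353.

ŝ = 18.11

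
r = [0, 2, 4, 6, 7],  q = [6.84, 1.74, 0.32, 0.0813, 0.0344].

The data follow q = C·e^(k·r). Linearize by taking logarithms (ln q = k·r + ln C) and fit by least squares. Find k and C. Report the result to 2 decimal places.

With ln qᵢ as the transformed response and rᵢ as the regressor:
Σr = 19.0000, Σ(r)² = 105.0000, Σln q = -4.5421, Σr·ln q = -42.0955.
Equations: 105.0000·k + 19.0000·ln C = -42.0955;  19.0000·k + 5·ln C = -4.5421.
Slope k = (n·Σr·ln q − Σr·Σln q)/(n·Σ(r)² − (Σr)²) = (5·-42.0955 − 19.0000·-4.5421)/164.0000 = -0.75718; ln C = (Σln q − k·Σr)/n = 1.96889, so C = exp(1.96889) = 7.16270.

k = -0.76, C = 7.16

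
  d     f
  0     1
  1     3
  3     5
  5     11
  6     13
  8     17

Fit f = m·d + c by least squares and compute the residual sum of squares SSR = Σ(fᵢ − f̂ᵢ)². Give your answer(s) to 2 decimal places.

SSR = 3.27

Setting ∂/∂m … = 0 gives: 135·m + 23·c = 287;  23·m + 6·c = 50.
det = 135·6 − 23² = 281.
m = (287·6 − 23·50)/281 = 572/281; c = (135·50 − 23·287)/281 = 149/281.
Residuals: 132/281, 122/281, -460/281, 82/281, 72/281, 52/281; SSR = 920/281.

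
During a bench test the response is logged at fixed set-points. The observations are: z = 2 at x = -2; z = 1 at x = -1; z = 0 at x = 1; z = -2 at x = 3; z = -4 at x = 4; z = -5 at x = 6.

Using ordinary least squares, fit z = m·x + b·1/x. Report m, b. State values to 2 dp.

The normal equations are: 67·m + 6·b = -57;  6·m + (353/144)·b = -9/2.
(Σx·x = 67, Σx·1/x = 6, Σ1/x·1/x = 353/144, Σx·z = -57, Σ1/x·z = -9/2.)
Determinant 67·(353/144) − 6² = 18467/144.
m = ((-57)·(353/144) − 6·(-9/2))/(18467/144) = -16233/18467; b = (67·(-9/2) − 6·(-57))/(18467/144) = 5832/18467.

m = -0.88, b = 0.32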